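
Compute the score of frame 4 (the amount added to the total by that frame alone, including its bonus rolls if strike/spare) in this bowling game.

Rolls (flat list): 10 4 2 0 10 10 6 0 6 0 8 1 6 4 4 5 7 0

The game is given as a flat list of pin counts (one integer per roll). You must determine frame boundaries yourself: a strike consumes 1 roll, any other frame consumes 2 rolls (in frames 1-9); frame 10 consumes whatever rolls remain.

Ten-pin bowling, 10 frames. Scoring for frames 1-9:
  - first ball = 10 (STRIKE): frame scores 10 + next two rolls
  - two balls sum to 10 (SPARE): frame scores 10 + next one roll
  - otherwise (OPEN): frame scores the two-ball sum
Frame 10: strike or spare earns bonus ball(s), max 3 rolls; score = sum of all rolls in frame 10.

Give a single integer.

Answer: 16

Derivation:
Frame 1: STRIKE. 10 + next two rolls (4+2) = 16. Cumulative: 16
Frame 2: OPEN (4+2=6). Cumulative: 22
Frame 3: SPARE (0+10=10). 10 + next roll (10) = 20. Cumulative: 42
Frame 4: STRIKE. 10 + next two rolls (6+0) = 16. Cumulative: 58
Frame 5: OPEN (6+0=6). Cumulative: 64
Frame 6: OPEN (6+0=6). Cumulative: 70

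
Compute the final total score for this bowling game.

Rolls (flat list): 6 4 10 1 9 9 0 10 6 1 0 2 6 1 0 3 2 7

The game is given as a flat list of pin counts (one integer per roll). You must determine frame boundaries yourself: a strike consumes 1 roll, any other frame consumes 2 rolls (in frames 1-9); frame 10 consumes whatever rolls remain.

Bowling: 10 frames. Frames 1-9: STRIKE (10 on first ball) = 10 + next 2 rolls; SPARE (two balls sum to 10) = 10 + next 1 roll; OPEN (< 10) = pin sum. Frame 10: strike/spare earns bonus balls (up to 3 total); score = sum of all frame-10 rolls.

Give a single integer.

Frame 1: SPARE (6+4=10). 10 + next roll (10) = 20. Cumulative: 20
Frame 2: STRIKE. 10 + next two rolls (1+9) = 20. Cumulative: 40
Frame 3: SPARE (1+9=10). 10 + next roll (9) = 19. Cumulative: 59
Frame 4: OPEN (9+0=9). Cumulative: 68
Frame 5: STRIKE. 10 + next two rolls (6+1) = 17. Cumulative: 85
Frame 6: OPEN (6+1=7). Cumulative: 92
Frame 7: OPEN (0+2=2). Cumulative: 94
Frame 8: OPEN (6+1=7). Cumulative: 101
Frame 9: OPEN (0+3=3). Cumulative: 104
Frame 10: OPEN. Sum of all frame-10 rolls (2+7) = 9. Cumulative: 113

Answer: 113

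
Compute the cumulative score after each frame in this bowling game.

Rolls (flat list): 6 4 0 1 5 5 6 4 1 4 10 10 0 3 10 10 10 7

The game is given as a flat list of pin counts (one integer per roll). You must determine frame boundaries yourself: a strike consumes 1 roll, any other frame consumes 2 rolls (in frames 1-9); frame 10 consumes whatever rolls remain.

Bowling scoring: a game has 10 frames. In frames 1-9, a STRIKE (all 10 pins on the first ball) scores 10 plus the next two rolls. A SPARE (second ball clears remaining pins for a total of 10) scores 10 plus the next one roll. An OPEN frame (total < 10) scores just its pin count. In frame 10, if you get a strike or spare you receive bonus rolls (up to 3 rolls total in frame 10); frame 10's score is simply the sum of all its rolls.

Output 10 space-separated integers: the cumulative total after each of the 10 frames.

Frame 1: SPARE (6+4=10). 10 + next roll (0) = 10. Cumulative: 10
Frame 2: OPEN (0+1=1). Cumulative: 11
Frame 3: SPARE (5+5=10). 10 + next roll (6) = 16. Cumulative: 27
Frame 4: SPARE (6+4=10). 10 + next roll (1) = 11. Cumulative: 38
Frame 5: OPEN (1+4=5). Cumulative: 43
Frame 6: STRIKE. 10 + next two rolls (10+0) = 20. Cumulative: 63
Frame 7: STRIKE. 10 + next two rolls (0+3) = 13. Cumulative: 76
Frame 8: OPEN (0+3=3). Cumulative: 79
Frame 9: STRIKE. 10 + next two rolls (10+10) = 30. Cumulative: 109
Frame 10: STRIKE. Sum of all frame-10 rolls (10+10+7) = 27. Cumulative: 136

Answer: 10 11 27 38 43 63 76 79 109 136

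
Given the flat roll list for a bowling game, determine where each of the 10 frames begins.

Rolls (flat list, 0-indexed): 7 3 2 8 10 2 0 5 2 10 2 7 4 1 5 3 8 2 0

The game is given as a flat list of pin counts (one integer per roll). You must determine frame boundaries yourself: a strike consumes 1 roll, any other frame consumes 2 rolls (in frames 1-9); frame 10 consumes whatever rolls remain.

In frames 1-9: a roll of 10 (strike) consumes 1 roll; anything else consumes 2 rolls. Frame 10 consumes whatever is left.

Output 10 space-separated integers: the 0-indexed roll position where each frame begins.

Answer: 0 2 4 5 7 9 10 12 14 16

Derivation:
Frame 1 starts at roll index 0: rolls=7,3 (sum=10), consumes 2 rolls
Frame 2 starts at roll index 2: rolls=2,8 (sum=10), consumes 2 rolls
Frame 3 starts at roll index 4: roll=10 (strike), consumes 1 roll
Frame 4 starts at roll index 5: rolls=2,0 (sum=2), consumes 2 rolls
Frame 5 starts at roll index 7: rolls=5,2 (sum=7), consumes 2 rolls
Frame 6 starts at roll index 9: roll=10 (strike), consumes 1 roll
Frame 7 starts at roll index 10: rolls=2,7 (sum=9), consumes 2 rolls
Frame 8 starts at roll index 12: rolls=4,1 (sum=5), consumes 2 rolls
Frame 9 starts at roll index 14: rolls=5,3 (sum=8), consumes 2 rolls
Frame 10 starts at roll index 16: 3 remaining rolls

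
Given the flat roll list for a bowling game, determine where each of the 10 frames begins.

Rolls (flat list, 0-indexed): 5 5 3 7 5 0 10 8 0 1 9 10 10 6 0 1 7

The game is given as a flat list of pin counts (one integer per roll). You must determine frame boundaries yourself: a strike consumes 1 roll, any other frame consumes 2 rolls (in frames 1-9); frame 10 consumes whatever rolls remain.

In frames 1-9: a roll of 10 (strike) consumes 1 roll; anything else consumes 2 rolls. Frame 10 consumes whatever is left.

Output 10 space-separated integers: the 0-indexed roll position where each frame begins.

Frame 1 starts at roll index 0: rolls=5,5 (sum=10), consumes 2 rolls
Frame 2 starts at roll index 2: rolls=3,7 (sum=10), consumes 2 rolls
Frame 3 starts at roll index 4: rolls=5,0 (sum=5), consumes 2 rolls
Frame 4 starts at roll index 6: roll=10 (strike), consumes 1 roll
Frame 5 starts at roll index 7: rolls=8,0 (sum=8), consumes 2 rolls
Frame 6 starts at roll index 9: rolls=1,9 (sum=10), consumes 2 rolls
Frame 7 starts at roll index 11: roll=10 (strike), consumes 1 roll
Frame 8 starts at roll index 12: roll=10 (strike), consumes 1 roll
Frame 9 starts at roll index 13: rolls=6,0 (sum=6), consumes 2 rolls
Frame 10 starts at roll index 15: 2 remaining rolls

Answer: 0 2 4 6 7 9 11 12 13 15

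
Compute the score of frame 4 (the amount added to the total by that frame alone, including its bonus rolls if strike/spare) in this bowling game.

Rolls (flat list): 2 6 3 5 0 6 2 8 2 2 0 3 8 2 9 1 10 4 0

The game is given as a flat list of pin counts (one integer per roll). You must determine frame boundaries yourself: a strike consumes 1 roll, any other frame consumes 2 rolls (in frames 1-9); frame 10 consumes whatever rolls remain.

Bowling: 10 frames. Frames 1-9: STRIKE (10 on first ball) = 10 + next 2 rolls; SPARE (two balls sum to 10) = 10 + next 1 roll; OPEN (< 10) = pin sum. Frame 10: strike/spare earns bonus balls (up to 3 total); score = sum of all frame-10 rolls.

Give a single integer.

Frame 1: OPEN (2+6=8). Cumulative: 8
Frame 2: OPEN (3+5=8). Cumulative: 16
Frame 3: OPEN (0+6=6). Cumulative: 22
Frame 4: SPARE (2+8=10). 10 + next roll (2) = 12. Cumulative: 34
Frame 5: OPEN (2+2=4). Cumulative: 38
Frame 6: OPEN (0+3=3). Cumulative: 41

Answer: 12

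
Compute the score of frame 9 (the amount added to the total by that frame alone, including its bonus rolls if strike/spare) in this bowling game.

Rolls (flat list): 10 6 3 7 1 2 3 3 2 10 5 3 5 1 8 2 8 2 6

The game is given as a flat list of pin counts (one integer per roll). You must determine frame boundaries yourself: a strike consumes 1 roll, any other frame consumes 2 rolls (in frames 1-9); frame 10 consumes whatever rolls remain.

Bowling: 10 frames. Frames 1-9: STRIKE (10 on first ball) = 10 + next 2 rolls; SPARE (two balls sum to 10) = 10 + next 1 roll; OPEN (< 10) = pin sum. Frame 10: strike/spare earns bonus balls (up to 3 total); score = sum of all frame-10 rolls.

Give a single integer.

Answer: 18

Derivation:
Frame 1: STRIKE. 10 + next two rolls (6+3) = 19. Cumulative: 19
Frame 2: OPEN (6+3=9). Cumulative: 28
Frame 3: OPEN (7+1=8). Cumulative: 36
Frame 4: OPEN (2+3=5). Cumulative: 41
Frame 5: OPEN (3+2=5). Cumulative: 46
Frame 6: STRIKE. 10 + next two rolls (5+3) = 18. Cumulative: 64
Frame 7: OPEN (5+3=8). Cumulative: 72
Frame 8: OPEN (5+1=6). Cumulative: 78
Frame 9: SPARE (8+2=10). 10 + next roll (8) = 18. Cumulative: 96
Frame 10: SPARE. Sum of all frame-10 rolls (8+2+6) = 16. Cumulative: 112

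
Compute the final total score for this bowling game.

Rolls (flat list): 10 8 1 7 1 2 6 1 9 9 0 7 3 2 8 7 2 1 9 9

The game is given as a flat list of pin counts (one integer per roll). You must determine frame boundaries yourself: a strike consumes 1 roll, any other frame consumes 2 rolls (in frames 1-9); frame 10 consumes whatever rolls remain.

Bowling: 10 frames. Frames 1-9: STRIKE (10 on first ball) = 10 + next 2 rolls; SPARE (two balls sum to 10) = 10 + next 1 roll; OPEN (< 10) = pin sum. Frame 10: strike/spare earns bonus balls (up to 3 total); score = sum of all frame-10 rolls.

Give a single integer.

Answer: 129

Derivation:
Frame 1: STRIKE. 10 + next two rolls (8+1) = 19. Cumulative: 19
Frame 2: OPEN (8+1=9). Cumulative: 28
Frame 3: OPEN (7+1=8). Cumulative: 36
Frame 4: OPEN (2+6=8). Cumulative: 44
Frame 5: SPARE (1+9=10). 10 + next roll (9) = 19. Cumulative: 63
Frame 6: OPEN (9+0=9). Cumulative: 72
Frame 7: SPARE (7+3=10). 10 + next roll (2) = 12. Cumulative: 84
Frame 8: SPARE (2+8=10). 10 + next roll (7) = 17. Cumulative: 101
Frame 9: OPEN (7+2=9). Cumulative: 110
Frame 10: SPARE. Sum of all frame-10 rolls (1+9+9) = 19. Cumulative: 129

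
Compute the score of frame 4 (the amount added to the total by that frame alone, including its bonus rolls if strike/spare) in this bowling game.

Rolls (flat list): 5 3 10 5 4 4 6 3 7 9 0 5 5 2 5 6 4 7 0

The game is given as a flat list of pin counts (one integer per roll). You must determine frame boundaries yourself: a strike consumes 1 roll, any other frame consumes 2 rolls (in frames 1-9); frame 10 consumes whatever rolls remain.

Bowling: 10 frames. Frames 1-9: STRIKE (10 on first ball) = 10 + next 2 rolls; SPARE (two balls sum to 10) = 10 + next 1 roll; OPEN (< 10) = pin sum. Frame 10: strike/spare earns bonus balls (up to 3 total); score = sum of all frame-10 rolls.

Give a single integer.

Answer: 13

Derivation:
Frame 1: OPEN (5+3=8). Cumulative: 8
Frame 2: STRIKE. 10 + next two rolls (5+4) = 19. Cumulative: 27
Frame 3: OPEN (5+4=9). Cumulative: 36
Frame 4: SPARE (4+6=10). 10 + next roll (3) = 13. Cumulative: 49
Frame 5: SPARE (3+7=10). 10 + next roll (9) = 19. Cumulative: 68
Frame 6: OPEN (9+0=9). Cumulative: 77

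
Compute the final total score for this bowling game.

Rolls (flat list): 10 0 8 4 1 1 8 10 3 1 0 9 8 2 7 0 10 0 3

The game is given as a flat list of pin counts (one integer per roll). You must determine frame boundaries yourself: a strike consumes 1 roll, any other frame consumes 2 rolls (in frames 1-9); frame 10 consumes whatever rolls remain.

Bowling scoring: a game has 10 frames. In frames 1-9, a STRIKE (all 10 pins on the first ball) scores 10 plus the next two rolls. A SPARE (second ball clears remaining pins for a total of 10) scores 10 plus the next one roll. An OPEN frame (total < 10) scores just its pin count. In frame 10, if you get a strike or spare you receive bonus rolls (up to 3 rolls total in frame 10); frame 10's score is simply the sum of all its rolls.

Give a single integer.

Frame 1: STRIKE. 10 + next two rolls (0+8) = 18. Cumulative: 18
Frame 2: OPEN (0+8=8). Cumulative: 26
Frame 3: OPEN (4+1=5). Cumulative: 31
Frame 4: OPEN (1+8=9). Cumulative: 40
Frame 5: STRIKE. 10 + next two rolls (3+1) = 14. Cumulative: 54
Frame 6: OPEN (3+1=4). Cumulative: 58
Frame 7: OPEN (0+9=9). Cumulative: 67
Frame 8: SPARE (8+2=10). 10 + next roll (7) = 17. Cumulative: 84
Frame 9: OPEN (7+0=7). Cumulative: 91
Frame 10: STRIKE. Sum of all frame-10 rolls (10+0+3) = 13. Cumulative: 104

Answer: 104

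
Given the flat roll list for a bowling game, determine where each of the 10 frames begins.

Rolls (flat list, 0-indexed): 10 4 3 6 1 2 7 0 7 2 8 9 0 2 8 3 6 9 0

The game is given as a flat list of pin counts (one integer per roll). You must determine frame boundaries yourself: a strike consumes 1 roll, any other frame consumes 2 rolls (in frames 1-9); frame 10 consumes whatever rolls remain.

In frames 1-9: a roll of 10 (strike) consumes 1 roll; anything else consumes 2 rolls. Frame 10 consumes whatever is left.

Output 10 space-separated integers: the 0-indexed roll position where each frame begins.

Frame 1 starts at roll index 0: roll=10 (strike), consumes 1 roll
Frame 2 starts at roll index 1: rolls=4,3 (sum=7), consumes 2 rolls
Frame 3 starts at roll index 3: rolls=6,1 (sum=7), consumes 2 rolls
Frame 4 starts at roll index 5: rolls=2,7 (sum=9), consumes 2 rolls
Frame 5 starts at roll index 7: rolls=0,7 (sum=7), consumes 2 rolls
Frame 6 starts at roll index 9: rolls=2,8 (sum=10), consumes 2 rolls
Frame 7 starts at roll index 11: rolls=9,0 (sum=9), consumes 2 rolls
Frame 8 starts at roll index 13: rolls=2,8 (sum=10), consumes 2 rolls
Frame 9 starts at roll index 15: rolls=3,6 (sum=9), consumes 2 rolls
Frame 10 starts at roll index 17: 2 remaining rolls

Answer: 0 1 3 5 7 9 11 13 15 17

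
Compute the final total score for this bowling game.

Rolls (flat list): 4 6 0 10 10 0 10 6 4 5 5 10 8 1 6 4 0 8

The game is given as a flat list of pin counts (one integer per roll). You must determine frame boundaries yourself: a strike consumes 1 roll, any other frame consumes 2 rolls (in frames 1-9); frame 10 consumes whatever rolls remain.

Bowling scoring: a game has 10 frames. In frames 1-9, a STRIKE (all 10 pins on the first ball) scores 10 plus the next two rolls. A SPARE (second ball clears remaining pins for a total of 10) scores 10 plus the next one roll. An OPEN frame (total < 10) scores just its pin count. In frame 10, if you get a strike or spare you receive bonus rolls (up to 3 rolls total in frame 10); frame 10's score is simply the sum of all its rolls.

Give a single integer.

Frame 1: SPARE (4+6=10). 10 + next roll (0) = 10. Cumulative: 10
Frame 2: SPARE (0+10=10). 10 + next roll (10) = 20. Cumulative: 30
Frame 3: STRIKE. 10 + next two rolls (0+10) = 20. Cumulative: 50
Frame 4: SPARE (0+10=10). 10 + next roll (6) = 16. Cumulative: 66
Frame 5: SPARE (6+4=10). 10 + next roll (5) = 15. Cumulative: 81
Frame 6: SPARE (5+5=10). 10 + next roll (10) = 20. Cumulative: 101
Frame 7: STRIKE. 10 + next two rolls (8+1) = 19. Cumulative: 120
Frame 8: OPEN (8+1=9). Cumulative: 129
Frame 9: SPARE (6+4=10). 10 + next roll (0) = 10. Cumulative: 139
Frame 10: OPEN. Sum of all frame-10 rolls (0+8) = 8. Cumulative: 147

Answer: 147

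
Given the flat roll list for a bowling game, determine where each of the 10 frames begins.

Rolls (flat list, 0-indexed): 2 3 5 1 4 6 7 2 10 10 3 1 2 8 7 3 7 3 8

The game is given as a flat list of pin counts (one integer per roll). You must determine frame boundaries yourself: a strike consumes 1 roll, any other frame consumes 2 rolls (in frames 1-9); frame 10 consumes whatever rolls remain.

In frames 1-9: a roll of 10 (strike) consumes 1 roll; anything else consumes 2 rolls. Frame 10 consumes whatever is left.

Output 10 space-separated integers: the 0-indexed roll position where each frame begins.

Frame 1 starts at roll index 0: rolls=2,3 (sum=5), consumes 2 rolls
Frame 2 starts at roll index 2: rolls=5,1 (sum=6), consumes 2 rolls
Frame 3 starts at roll index 4: rolls=4,6 (sum=10), consumes 2 rolls
Frame 4 starts at roll index 6: rolls=7,2 (sum=9), consumes 2 rolls
Frame 5 starts at roll index 8: roll=10 (strike), consumes 1 roll
Frame 6 starts at roll index 9: roll=10 (strike), consumes 1 roll
Frame 7 starts at roll index 10: rolls=3,1 (sum=4), consumes 2 rolls
Frame 8 starts at roll index 12: rolls=2,8 (sum=10), consumes 2 rolls
Frame 9 starts at roll index 14: rolls=7,3 (sum=10), consumes 2 rolls
Frame 10 starts at roll index 16: 3 remaining rolls

Answer: 0 2 4 6 8 9 10 12 14 16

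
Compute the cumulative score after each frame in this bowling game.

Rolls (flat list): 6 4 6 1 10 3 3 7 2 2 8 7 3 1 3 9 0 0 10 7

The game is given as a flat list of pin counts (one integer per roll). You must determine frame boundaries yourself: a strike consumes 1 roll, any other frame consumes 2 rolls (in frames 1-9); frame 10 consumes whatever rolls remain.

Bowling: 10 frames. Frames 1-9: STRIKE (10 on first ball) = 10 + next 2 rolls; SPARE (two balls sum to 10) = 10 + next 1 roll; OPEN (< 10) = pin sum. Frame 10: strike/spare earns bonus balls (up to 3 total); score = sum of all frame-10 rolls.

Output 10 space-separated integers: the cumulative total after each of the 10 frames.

Answer: 16 23 39 45 54 71 82 86 95 112

Derivation:
Frame 1: SPARE (6+4=10). 10 + next roll (6) = 16. Cumulative: 16
Frame 2: OPEN (6+1=7). Cumulative: 23
Frame 3: STRIKE. 10 + next two rolls (3+3) = 16. Cumulative: 39
Frame 4: OPEN (3+3=6). Cumulative: 45
Frame 5: OPEN (7+2=9). Cumulative: 54
Frame 6: SPARE (2+8=10). 10 + next roll (7) = 17. Cumulative: 71
Frame 7: SPARE (7+3=10). 10 + next roll (1) = 11. Cumulative: 82
Frame 8: OPEN (1+3=4). Cumulative: 86
Frame 9: OPEN (9+0=9). Cumulative: 95
Frame 10: SPARE. Sum of all frame-10 rolls (0+10+7) = 17. Cumulative: 112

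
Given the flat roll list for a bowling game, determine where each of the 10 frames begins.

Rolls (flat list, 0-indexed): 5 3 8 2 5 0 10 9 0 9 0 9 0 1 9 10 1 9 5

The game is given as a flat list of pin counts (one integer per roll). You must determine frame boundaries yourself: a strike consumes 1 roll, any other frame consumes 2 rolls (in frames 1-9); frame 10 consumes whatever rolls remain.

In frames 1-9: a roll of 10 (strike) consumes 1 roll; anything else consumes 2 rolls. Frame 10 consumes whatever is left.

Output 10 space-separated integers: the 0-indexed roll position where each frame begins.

Frame 1 starts at roll index 0: rolls=5,3 (sum=8), consumes 2 rolls
Frame 2 starts at roll index 2: rolls=8,2 (sum=10), consumes 2 rolls
Frame 3 starts at roll index 4: rolls=5,0 (sum=5), consumes 2 rolls
Frame 4 starts at roll index 6: roll=10 (strike), consumes 1 roll
Frame 5 starts at roll index 7: rolls=9,0 (sum=9), consumes 2 rolls
Frame 6 starts at roll index 9: rolls=9,0 (sum=9), consumes 2 rolls
Frame 7 starts at roll index 11: rolls=9,0 (sum=9), consumes 2 rolls
Frame 8 starts at roll index 13: rolls=1,9 (sum=10), consumes 2 rolls
Frame 9 starts at roll index 15: roll=10 (strike), consumes 1 roll
Frame 10 starts at roll index 16: 3 remaining rolls

Answer: 0 2 4 6 7 9 11 13 15 16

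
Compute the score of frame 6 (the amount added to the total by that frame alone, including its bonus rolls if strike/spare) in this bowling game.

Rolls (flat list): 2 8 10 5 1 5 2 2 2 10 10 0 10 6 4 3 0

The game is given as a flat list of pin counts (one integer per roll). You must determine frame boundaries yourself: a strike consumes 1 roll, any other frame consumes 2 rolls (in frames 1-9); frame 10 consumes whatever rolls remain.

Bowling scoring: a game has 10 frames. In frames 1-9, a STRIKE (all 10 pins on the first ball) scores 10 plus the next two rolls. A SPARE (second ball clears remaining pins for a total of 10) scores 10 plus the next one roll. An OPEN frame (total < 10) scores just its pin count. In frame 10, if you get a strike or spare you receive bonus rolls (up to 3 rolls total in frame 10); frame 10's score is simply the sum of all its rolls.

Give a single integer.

Frame 1: SPARE (2+8=10). 10 + next roll (10) = 20. Cumulative: 20
Frame 2: STRIKE. 10 + next two rolls (5+1) = 16. Cumulative: 36
Frame 3: OPEN (5+1=6). Cumulative: 42
Frame 4: OPEN (5+2=7). Cumulative: 49
Frame 5: OPEN (2+2=4). Cumulative: 53
Frame 6: STRIKE. 10 + next two rolls (10+0) = 20. Cumulative: 73
Frame 7: STRIKE. 10 + next two rolls (0+10) = 20. Cumulative: 93
Frame 8: SPARE (0+10=10). 10 + next roll (6) = 16. Cumulative: 109

Answer: 20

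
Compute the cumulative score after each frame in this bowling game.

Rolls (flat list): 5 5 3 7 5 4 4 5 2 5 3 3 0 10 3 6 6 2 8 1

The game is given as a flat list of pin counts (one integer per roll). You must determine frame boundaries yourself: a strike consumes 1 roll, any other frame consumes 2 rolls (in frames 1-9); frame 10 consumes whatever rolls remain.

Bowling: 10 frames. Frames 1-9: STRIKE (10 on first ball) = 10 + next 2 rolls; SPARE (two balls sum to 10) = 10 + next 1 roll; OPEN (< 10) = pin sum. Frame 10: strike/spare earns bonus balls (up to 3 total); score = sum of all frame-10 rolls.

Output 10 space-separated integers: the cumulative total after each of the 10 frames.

Frame 1: SPARE (5+5=10). 10 + next roll (3) = 13. Cumulative: 13
Frame 2: SPARE (3+7=10). 10 + next roll (5) = 15. Cumulative: 28
Frame 3: OPEN (5+4=9). Cumulative: 37
Frame 4: OPEN (4+5=9). Cumulative: 46
Frame 5: OPEN (2+5=7). Cumulative: 53
Frame 6: OPEN (3+3=6). Cumulative: 59
Frame 7: SPARE (0+10=10). 10 + next roll (3) = 13. Cumulative: 72
Frame 8: OPEN (3+6=9). Cumulative: 81
Frame 9: OPEN (6+2=8). Cumulative: 89
Frame 10: OPEN. Sum of all frame-10 rolls (8+1) = 9. Cumulative: 98

Answer: 13 28 37 46 53 59 72 81 89 98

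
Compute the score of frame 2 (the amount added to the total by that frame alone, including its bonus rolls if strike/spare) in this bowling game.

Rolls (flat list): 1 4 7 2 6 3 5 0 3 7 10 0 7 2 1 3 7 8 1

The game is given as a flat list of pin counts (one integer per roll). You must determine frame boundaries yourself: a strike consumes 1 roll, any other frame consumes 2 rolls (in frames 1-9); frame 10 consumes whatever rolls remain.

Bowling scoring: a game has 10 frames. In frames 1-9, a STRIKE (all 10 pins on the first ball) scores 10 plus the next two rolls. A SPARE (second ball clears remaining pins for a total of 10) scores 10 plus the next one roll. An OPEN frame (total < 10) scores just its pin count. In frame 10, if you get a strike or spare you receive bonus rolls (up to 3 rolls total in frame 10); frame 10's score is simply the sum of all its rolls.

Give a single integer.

Frame 1: OPEN (1+4=5). Cumulative: 5
Frame 2: OPEN (7+2=9). Cumulative: 14
Frame 3: OPEN (6+3=9). Cumulative: 23
Frame 4: OPEN (5+0=5). Cumulative: 28

Answer: 9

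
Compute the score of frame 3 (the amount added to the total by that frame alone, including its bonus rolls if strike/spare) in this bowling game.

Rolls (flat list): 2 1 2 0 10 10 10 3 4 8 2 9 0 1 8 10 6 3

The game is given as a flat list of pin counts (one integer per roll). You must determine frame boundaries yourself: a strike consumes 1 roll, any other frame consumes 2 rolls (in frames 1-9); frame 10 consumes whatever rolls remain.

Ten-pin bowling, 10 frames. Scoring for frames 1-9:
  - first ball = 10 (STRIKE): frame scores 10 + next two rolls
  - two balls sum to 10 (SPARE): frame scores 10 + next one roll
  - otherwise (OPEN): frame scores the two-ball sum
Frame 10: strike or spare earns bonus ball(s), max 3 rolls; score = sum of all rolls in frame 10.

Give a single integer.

Frame 1: OPEN (2+1=3). Cumulative: 3
Frame 2: OPEN (2+0=2). Cumulative: 5
Frame 3: STRIKE. 10 + next two rolls (10+10) = 30. Cumulative: 35
Frame 4: STRIKE. 10 + next two rolls (10+3) = 23. Cumulative: 58
Frame 5: STRIKE. 10 + next two rolls (3+4) = 17. Cumulative: 75

Answer: 30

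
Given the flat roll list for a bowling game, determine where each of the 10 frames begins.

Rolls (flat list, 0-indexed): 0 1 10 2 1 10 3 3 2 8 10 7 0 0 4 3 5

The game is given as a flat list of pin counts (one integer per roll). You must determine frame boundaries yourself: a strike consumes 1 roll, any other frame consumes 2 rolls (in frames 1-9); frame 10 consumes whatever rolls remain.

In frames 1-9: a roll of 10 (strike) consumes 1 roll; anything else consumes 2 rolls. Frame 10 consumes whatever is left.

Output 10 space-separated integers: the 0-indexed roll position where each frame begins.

Frame 1 starts at roll index 0: rolls=0,1 (sum=1), consumes 2 rolls
Frame 2 starts at roll index 2: roll=10 (strike), consumes 1 roll
Frame 3 starts at roll index 3: rolls=2,1 (sum=3), consumes 2 rolls
Frame 4 starts at roll index 5: roll=10 (strike), consumes 1 roll
Frame 5 starts at roll index 6: rolls=3,3 (sum=6), consumes 2 rolls
Frame 6 starts at roll index 8: rolls=2,8 (sum=10), consumes 2 rolls
Frame 7 starts at roll index 10: roll=10 (strike), consumes 1 roll
Frame 8 starts at roll index 11: rolls=7,0 (sum=7), consumes 2 rolls
Frame 9 starts at roll index 13: rolls=0,4 (sum=4), consumes 2 rolls
Frame 10 starts at roll index 15: 2 remaining rolls

Answer: 0 2 3 5 6 8 10 11 13 15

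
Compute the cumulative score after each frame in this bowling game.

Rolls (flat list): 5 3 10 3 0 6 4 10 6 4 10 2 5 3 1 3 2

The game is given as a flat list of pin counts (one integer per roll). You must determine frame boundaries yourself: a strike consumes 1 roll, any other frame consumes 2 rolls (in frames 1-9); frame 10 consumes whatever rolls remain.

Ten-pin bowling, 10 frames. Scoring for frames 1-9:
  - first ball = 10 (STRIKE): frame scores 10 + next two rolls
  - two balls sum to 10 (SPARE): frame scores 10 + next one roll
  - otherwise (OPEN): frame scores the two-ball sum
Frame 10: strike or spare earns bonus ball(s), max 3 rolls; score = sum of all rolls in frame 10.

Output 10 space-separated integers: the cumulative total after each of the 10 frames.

Answer: 8 21 24 44 64 84 101 108 112 117

Derivation:
Frame 1: OPEN (5+3=8). Cumulative: 8
Frame 2: STRIKE. 10 + next two rolls (3+0) = 13. Cumulative: 21
Frame 3: OPEN (3+0=3). Cumulative: 24
Frame 4: SPARE (6+4=10). 10 + next roll (10) = 20. Cumulative: 44
Frame 5: STRIKE. 10 + next two rolls (6+4) = 20. Cumulative: 64
Frame 6: SPARE (6+4=10). 10 + next roll (10) = 20. Cumulative: 84
Frame 7: STRIKE. 10 + next two rolls (2+5) = 17. Cumulative: 101
Frame 8: OPEN (2+5=7). Cumulative: 108
Frame 9: OPEN (3+1=4). Cumulative: 112
Frame 10: OPEN. Sum of all frame-10 rolls (3+2) = 5. Cumulative: 117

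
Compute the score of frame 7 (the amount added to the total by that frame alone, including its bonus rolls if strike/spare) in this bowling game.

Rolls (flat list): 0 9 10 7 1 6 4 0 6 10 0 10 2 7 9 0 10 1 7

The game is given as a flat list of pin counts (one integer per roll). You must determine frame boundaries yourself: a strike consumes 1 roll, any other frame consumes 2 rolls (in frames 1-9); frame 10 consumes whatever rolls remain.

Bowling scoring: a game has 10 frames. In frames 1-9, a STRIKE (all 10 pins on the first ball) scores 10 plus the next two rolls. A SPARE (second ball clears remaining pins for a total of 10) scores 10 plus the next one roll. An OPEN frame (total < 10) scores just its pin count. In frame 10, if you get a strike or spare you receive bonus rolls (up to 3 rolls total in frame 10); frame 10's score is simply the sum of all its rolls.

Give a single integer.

Answer: 12

Derivation:
Frame 1: OPEN (0+9=9). Cumulative: 9
Frame 2: STRIKE. 10 + next two rolls (7+1) = 18. Cumulative: 27
Frame 3: OPEN (7+1=8). Cumulative: 35
Frame 4: SPARE (6+4=10). 10 + next roll (0) = 10. Cumulative: 45
Frame 5: OPEN (0+6=6). Cumulative: 51
Frame 6: STRIKE. 10 + next two rolls (0+10) = 20. Cumulative: 71
Frame 7: SPARE (0+10=10). 10 + next roll (2) = 12. Cumulative: 83
Frame 8: OPEN (2+7=9). Cumulative: 92
Frame 9: OPEN (9+0=9). Cumulative: 101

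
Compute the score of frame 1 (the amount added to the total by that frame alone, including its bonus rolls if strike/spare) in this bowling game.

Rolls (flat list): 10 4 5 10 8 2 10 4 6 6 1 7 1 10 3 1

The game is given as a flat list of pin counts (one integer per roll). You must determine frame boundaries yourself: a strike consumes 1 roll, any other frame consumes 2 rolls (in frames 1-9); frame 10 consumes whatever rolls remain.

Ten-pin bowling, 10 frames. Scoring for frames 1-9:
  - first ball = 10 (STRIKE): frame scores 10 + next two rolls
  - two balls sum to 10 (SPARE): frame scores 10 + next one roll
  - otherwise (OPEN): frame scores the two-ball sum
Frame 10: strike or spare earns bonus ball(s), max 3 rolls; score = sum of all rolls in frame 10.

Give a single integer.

Answer: 19

Derivation:
Frame 1: STRIKE. 10 + next two rolls (4+5) = 19. Cumulative: 19
Frame 2: OPEN (4+5=9). Cumulative: 28
Frame 3: STRIKE. 10 + next two rolls (8+2) = 20. Cumulative: 48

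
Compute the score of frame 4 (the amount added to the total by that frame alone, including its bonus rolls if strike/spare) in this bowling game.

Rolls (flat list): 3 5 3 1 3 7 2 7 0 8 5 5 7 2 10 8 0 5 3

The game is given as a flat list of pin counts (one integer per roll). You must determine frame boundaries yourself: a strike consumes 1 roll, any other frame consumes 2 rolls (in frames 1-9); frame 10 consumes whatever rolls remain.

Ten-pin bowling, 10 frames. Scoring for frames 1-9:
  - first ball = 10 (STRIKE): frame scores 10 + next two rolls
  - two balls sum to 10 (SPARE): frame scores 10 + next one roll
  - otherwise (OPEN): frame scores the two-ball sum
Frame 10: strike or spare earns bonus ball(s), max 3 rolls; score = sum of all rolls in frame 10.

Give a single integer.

Frame 1: OPEN (3+5=8). Cumulative: 8
Frame 2: OPEN (3+1=4). Cumulative: 12
Frame 3: SPARE (3+7=10). 10 + next roll (2) = 12. Cumulative: 24
Frame 4: OPEN (2+7=9). Cumulative: 33
Frame 5: OPEN (0+8=8). Cumulative: 41
Frame 6: SPARE (5+5=10). 10 + next roll (7) = 17. Cumulative: 58

Answer: 9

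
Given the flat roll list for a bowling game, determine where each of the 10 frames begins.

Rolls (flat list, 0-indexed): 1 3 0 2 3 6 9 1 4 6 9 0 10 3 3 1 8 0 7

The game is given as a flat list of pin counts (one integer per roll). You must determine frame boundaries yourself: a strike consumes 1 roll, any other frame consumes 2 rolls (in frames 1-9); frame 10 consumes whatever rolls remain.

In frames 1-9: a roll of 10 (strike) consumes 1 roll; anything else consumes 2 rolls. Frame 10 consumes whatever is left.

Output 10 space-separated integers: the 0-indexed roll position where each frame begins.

Frame 1 starts at roll index 0: rolls=1,3 (sum=4), consumes 2 rolls
Frame 2 starts at roll index 2: rolls=0,2 (sum=2), consumes 2 rolls
Frame 3 starts at roll index 4: rolls=3,6 (sum=9), consumes 2 rolls
Frame 4 starts at roll index 6: rolls=9,1 (sum=10), consumes 2 rolls
Frame 5 starts at roll index 8: rolls=4,6 (sum=10), consumes 2 rolls
Frame 6 starts at roll index 10: rolls=9,0 (sum=9), consumes 2 rolls
Frame 7 starts at roll index 12: roll=10 (strike), consumes 1 roll
Frame 8 starts at roll index 13: rolls=3,3 (sum=6), consumes 2 rolls
Frame 9 starts at roll index 15: rolls=1,8 (sum=9), consumes 2 rolls
Frame 10 starts at roll index 17: 2 remaining rolls

Answer: 0 2 4 6 8 10 12 13 15 17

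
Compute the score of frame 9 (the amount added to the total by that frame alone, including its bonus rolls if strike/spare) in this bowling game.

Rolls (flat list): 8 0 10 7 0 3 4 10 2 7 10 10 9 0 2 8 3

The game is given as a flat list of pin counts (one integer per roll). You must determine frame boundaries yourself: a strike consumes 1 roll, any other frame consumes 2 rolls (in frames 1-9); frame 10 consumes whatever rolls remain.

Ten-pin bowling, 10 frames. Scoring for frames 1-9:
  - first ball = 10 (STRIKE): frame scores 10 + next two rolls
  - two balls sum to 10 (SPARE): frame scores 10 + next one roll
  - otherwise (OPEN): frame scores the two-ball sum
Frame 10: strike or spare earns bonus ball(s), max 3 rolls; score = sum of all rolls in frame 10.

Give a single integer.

Answer: 9

Derivation:
Frame 1: OPEN (8+0=8). Cumulative: 8
Frame 2: STRIKE. 10 + next two rolls (7+0) = 17. Cumulative: 25
Frame 3: OPEN (7+0=7). Cumulative: 32
Frame 4: OPEN (3+4=7). Cumulative: 39
Frame 5: STRIKE. 10 + next two rolls (2+7) = 19. Cumulative: 58
Frame 6: OPEN (2+7=9). Cumulative: 67
Frame 7: STRIKE. 10 + next two rolls (10+9) = 29. Cumulative: 96
Frame 8: STRIKE. 10 + next two rolls (9+0) = 19. Cumulative: 115
Frame 9: OPEN (9+0=9). Cumulative: 124
Frame 10: SPARE. Sum of all frame-10 rolls (2+8+3) = 13. Cumulative: 137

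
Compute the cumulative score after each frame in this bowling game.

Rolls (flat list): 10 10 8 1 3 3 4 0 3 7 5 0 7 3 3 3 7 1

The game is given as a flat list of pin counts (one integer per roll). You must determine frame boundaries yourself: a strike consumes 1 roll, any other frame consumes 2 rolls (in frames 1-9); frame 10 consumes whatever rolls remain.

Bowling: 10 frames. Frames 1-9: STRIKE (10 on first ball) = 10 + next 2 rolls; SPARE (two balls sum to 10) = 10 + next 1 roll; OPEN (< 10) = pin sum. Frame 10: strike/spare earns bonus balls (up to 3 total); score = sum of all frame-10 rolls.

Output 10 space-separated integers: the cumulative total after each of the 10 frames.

Frame 1: STRIKE. 10 + next two rolls (10+8) = 28. Cumulative: 28
Frame 2: STRIKE. 10 + next two rolls (8+1) = 19. Cumulative: 47
Frame 3: OPEN (8+1=9). Cumulative: 56
Frame 4: OPEN (3+3=6). Cumulative: 62
Frame 5: OPEN (4+0=4). Cumulative: 66
Frame 6: SPARE (3+7=10). 10 + next roll (5) = 15. Cumulative: 81
Frame 7: OPEN (5+0=5). Cumulative: 86
Frame 8: SPARE (7+3=10). 10 + next roll (3) = 13. Cumulative: 99
Frame 9: OPEN (3+3=6). Cumulative: 105
Frame 10: OPEN. Sum of all frame-10 rolls (7+1) = 8. Cumulative: 113

Answer: 28 47 56 62 66 81 86 99 105 113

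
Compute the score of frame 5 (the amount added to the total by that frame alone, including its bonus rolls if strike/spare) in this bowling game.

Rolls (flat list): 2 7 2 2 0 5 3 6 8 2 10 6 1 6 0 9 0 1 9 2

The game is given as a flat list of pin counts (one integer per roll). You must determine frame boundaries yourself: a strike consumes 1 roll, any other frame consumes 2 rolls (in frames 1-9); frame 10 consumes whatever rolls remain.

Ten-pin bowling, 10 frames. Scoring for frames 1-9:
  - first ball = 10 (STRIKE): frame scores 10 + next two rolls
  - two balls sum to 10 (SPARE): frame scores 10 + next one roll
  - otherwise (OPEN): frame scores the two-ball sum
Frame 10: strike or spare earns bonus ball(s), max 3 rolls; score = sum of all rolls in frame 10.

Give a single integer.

Frame 1: OPEN (2+7=9). Cumulative: 9
Frame 2: OPEN (2+2=4). Cumulative: 13
Frame 3: OPEN (0+5=5). Cumulative: 18
Frame 4: OPEN (3+6=9). Cumulative: 27
Frame 5: SPARE (8+2=10). 10 + next roll (10) = 20. Cumulative: 47
Frame 6: STRIKE. 10 + next two rolls (6+1) = 17. Cumulative: 64
Frame 7: OPEN (6+1=7). Cumulative: 71

Answer: 20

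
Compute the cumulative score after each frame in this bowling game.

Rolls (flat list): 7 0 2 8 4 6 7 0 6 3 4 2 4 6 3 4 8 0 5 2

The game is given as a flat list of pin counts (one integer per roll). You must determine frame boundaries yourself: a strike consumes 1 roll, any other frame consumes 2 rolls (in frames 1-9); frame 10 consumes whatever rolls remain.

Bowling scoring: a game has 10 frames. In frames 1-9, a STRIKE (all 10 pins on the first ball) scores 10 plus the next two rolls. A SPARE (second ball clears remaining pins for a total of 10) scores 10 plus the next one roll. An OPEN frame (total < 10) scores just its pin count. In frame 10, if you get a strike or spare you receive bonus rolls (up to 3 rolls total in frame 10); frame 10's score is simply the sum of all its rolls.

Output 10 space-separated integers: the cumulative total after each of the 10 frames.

Answer: 7 21 38 45 54 60 73 80 88 95

Derivation:
Frame 1: OPEN (7+0=7). Cumulative: 7
Frame 2: SPARE (2+8=10). 10 + next roll (4) = 14. Cumulative: 21
Frame 3: SPARE (4+6=10). 10 + next roll (7) = 17. Cumulative: 38
Frame 4: OPEN (7+0=7). Cumulative: 45
Frame 5: OPEN (6+3=9). Cumulative: 54
Frame 6: OPEN (4+2=6). Cumulative: 60
Frame 7: SPARE (4+6=10). 10 + next roll (3) = 13. Cumulative: 73
Frame 8: OPEN (3+4=7). Cumulative: 80
Frame 9: OPEN (8+0=8). Cumulative: 88
Frame 10: OPEN. Sum of all frame-10 rolls (5+2) = 7. Cumulative: 95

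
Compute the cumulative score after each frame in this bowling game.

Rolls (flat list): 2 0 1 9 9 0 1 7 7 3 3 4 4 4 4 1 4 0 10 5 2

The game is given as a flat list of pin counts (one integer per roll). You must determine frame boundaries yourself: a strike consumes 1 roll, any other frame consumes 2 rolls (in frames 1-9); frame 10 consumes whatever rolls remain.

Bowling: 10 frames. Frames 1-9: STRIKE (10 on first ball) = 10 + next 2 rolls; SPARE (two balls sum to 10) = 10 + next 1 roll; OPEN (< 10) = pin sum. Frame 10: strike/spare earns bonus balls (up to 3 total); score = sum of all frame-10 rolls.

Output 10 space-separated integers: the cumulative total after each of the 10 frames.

Answer: 2 21 30 38 51 58 66 71 75 92

Derivation:
Frame 1: OPEN (2+0=2). Cumulative: 2
Frame 2: SPARE (1+9=10). 10 + next roll (9) = 19. Cumulative: 21
Frame 3: OPEN (9+0=9). Cumulative: 30
Frame 4: OPEN (1+7=8). Cumulative: 38
Frame 5: SPARE (7+3=10). 10 + next roll (3) = 13. Cumulative: 51
Frame 6: OPEN (3+4=7). Cumulative: 58
Frame 7: OPEN (4+4=8). Cumulative: 66
Frame 8: OPEN (4+1=5). Cumulative: 71
Frame 9: OPEN (4+0=4). Cumulative: 75
Frame 10: STRIKE. Sum of all frame-10 rolls (10+5+2) = 17. Cumulative: 92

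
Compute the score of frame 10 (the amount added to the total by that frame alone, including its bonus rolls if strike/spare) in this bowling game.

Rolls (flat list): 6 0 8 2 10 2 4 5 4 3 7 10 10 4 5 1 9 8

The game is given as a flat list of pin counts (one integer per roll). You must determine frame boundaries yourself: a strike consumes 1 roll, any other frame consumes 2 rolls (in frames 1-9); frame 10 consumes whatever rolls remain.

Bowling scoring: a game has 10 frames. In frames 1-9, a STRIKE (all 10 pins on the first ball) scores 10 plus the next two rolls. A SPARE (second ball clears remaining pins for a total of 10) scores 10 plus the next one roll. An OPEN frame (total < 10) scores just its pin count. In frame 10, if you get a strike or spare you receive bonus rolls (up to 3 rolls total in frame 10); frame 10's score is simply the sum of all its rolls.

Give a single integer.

Frame 1: OPEN (6+0=6). Cumulative: 6
Frame 2: SPARE (8+2=10). 10 + next roll (10) = 20. Cumulative: 26
Frame 3: STRIKE. 10 + next two rolls (2+4) = 16. Cumulative: 42
Frame 4: OPEN (2+4=6). Cumulative: 48
Frame 5: OPEN (5+4=9). Cumulative: 57
Frame 6: SPARE (3+7=10). 10 + next roll (10) = 20. Cumulative: 77
Frame 7: STRIKE. 10 + next two rolls (10+4) = 24. Cumulative: 101
Frame 8: STRIKE. 10 + next two rolls (4+5) = 19. Cumulative: 120
Frame 9: OPEN (4+5=9). Cumulative: 129
Frame 10: SPARE. Sum of all frame-10 rolls (1+9+8) = 18. Cumulative: 147

Answer: 18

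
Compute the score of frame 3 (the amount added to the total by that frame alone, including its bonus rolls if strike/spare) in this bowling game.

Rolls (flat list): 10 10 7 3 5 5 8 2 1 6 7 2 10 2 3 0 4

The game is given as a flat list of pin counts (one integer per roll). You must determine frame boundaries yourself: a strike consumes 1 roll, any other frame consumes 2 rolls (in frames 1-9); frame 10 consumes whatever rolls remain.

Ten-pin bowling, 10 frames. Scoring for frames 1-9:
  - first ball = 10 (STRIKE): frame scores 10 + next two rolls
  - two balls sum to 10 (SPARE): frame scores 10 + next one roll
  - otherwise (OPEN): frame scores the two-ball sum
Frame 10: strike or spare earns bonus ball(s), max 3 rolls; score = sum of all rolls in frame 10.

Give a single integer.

Frame 1: STRIKE. 10 + next two rolls (10+7) = 27. Cumulative: 27
Frame 2: STRIKE. 10 + next two rolls (7+3) = 20. Cumulative: 47
Frame 3: SPARE (7+3=10). 10 + next roll (5) = 15. Cumulative: 62
Frame 4: SPARE (5+5=10). 10 + next roll (8) = 18. Cumulative: 80
Frame 5: SPARE (8+2=10). 10 + next roll (1) = 11. Cumulative: 91

Answer: 15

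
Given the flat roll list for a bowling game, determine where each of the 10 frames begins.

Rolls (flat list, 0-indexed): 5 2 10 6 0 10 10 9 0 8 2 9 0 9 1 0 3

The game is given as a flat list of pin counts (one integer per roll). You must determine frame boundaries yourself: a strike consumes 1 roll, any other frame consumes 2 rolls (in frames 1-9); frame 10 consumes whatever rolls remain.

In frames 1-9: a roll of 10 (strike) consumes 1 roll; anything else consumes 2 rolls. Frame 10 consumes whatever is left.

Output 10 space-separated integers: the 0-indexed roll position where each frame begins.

Frame 1 starts at roll index 0: rolls=5,2 (sum=7), consumes 2 rolls
Frame 2 starts at roll index 2: roll=10 (strike), consumes 1 roll
Frame 3 starts at roll index 3: rolls=6,0 (sum=6), consumes 2 rolls
Frame 4 starts at roll index 5: roll=10 (strike), consumes 1 roll
Frame 5 starts at roll index 6: roll=10 (strike), consumes 1 roll
Frame 6 starts at roll index 7: rolls=9,0 (sum=9), consumes 2 rolls
Frame 7 starts at roll index 9: rolls=8,2 (sum=10), consumes 2 rolls
Frame 8 starts at roll index 11: rolls=9,0 (sum=9), consumes 2 rolls
Frame 9 starts at roll index 13: rolls=9,1 (sum=10), consumes 2 rolls
Frame 10 starts at roll index 15: 2 remaining rolls

Answer: 0 2 3 5 6 7 9 11 13 15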